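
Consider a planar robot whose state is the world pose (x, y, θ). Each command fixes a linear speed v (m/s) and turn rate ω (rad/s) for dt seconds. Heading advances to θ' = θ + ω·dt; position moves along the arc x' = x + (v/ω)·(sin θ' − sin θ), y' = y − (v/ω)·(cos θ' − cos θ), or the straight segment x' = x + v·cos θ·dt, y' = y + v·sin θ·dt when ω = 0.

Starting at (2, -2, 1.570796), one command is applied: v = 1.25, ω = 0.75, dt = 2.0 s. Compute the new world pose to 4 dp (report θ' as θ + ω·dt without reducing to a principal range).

(0.4512, -0.3375, 3.0708)

θ' = 1.5708 + 0.75·2.0 = 3.0708
R = v/ω = 1.25/0.75 = 1.6667
x' = 2 + 1.6667·(sin 3.0708 − sin 1.5708) = 0.4512
y' = -2 − 1.6667·(cos 3.0708 − cos 1.5708) = -0.3375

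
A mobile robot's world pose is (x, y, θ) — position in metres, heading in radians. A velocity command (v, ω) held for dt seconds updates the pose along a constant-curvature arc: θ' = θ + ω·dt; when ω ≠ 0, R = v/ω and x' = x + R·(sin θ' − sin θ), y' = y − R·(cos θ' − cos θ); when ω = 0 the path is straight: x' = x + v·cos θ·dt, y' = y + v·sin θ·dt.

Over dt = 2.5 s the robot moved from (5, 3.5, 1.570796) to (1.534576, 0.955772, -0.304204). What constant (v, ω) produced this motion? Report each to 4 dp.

v = -2.0000, ω = -0.7500

Δθ = -0.304204 − 1.570796 = -1.875000
ω = Δθ/dt = -1.875000/2.5 = -0.7500
R = Δx/(sin θ' − sin θ) = 2.6667
v = R·ω = 2.6667·-0.7500 = -2.0000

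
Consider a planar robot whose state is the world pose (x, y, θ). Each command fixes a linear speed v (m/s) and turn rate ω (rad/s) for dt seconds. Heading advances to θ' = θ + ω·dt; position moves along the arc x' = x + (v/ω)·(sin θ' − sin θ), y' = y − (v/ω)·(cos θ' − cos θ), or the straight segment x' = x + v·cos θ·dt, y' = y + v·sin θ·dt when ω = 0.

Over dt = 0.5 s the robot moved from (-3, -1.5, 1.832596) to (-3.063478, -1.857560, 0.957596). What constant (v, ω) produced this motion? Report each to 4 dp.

Δθ = 0.957596 − 1.832596 = -0.875000
ω = Δθ/dt = -0.875000/0.5 = -1.7500
R = −Δy/(cos θ' − cos θ) = 0.4286
v = R·ω = 0.4286·-1.7500 = -0.7500

v = -0.7500, ω = -1.7500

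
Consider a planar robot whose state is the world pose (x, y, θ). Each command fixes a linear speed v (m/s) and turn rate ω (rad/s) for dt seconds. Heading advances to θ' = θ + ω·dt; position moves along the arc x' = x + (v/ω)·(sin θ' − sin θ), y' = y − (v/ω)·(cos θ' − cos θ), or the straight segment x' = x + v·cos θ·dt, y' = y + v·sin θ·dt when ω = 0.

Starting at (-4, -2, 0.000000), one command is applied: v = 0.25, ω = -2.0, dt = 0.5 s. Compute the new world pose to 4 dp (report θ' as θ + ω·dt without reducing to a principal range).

(-3.8948, -2.0575, -1.0000)

θ' = 0.0000 + -2.0·0.5 = -1.0000
R = v/ω = 0.25/-2.0 = -0.1250
x' = -4 + -0.1250·(sin -1.0000 − sin 0.0000) = -3.8948
y' = -2 − -0.1250·(cos -1.0000 − cos 0.0000) = -2.0575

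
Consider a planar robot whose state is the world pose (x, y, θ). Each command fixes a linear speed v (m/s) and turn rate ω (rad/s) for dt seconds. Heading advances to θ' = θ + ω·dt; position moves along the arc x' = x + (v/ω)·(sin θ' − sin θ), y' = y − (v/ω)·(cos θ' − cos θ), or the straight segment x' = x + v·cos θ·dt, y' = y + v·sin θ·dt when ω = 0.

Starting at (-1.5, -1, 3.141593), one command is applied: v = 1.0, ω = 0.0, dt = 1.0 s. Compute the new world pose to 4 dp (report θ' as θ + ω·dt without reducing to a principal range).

(-2.5000, -1.0000, 3.1416)

θ' = 3.1416 + 0.0·1.0 = 3.1416
ω = 0 → straight: x' = -1.5 + 1.0·cos(3.1416)·1.0 = -2.5000
y' = -1 + 1.0·sin(3.1416)·1.0 = -1.0000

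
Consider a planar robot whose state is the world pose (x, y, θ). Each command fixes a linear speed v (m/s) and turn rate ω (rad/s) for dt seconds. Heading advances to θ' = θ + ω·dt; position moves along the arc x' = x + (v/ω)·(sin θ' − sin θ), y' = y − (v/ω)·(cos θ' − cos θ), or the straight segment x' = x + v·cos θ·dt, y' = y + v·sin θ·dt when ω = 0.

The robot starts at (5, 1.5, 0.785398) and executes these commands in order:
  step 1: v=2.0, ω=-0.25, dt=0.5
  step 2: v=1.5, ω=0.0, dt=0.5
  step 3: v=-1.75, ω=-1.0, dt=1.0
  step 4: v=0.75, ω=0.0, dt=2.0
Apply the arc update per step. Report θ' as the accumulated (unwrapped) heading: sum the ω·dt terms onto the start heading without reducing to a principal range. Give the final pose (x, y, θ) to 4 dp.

step 1: θ'=0.6604 (R=-8.0000) → pose (5.7494, 2.1611, 0.6604)
step 2: θ'=0.6604 (straight) → pose (6.3417, 2.6212, 0.6604)
step 3: θ'=-0.3396 (R=1.7500) → pose (4.6853, 2.3532, -0.3396)
step 4: θ'=-0.3396 (straight) → pose (6.0996, 1.8535, -0.3396)

(6.0996, 1.8535, -0.3396)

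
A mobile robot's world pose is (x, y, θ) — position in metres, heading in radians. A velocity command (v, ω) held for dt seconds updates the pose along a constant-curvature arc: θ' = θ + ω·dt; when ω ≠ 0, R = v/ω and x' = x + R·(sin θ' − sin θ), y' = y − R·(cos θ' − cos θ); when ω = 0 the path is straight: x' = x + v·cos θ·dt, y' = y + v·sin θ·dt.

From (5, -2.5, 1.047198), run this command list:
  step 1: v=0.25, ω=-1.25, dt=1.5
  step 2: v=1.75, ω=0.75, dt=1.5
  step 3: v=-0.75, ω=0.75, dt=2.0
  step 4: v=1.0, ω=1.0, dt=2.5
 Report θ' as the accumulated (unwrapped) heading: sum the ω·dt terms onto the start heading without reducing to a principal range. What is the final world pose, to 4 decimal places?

(5.1510, -4.1190, 4.2972)

step 1: θ'=-0.8278 (R=-0.2000) → pose (5.3205, -2.4647, -0.8278)
step 2: θ'=0.2972 (R=2.3333) → pose (7.7222, -3.1173, 0.2972)
step 3: θ'=1.7972 (R=-1.0000) → pose (7.0405, -4.2979, 1.7972)
step 4: θ'=4.2972 (R=1.0000) → pose (5.1510, -4.1190, 4.2972)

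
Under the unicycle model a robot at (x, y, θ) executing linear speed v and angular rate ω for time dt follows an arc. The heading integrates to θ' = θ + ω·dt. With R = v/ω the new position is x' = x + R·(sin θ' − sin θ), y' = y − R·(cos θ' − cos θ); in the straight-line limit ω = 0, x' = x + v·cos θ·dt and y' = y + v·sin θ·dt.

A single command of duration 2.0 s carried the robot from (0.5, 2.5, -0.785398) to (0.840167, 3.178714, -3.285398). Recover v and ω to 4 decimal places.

Δθ = -3.285398 − -0.785398 = -2.500000
ω = Δθ/dt = -2.500000/2.0 = -1.2500
R = −Δy/(cos θ' − cos θ) = 0.4000
v = R·ω = 0.4000·-1.2500 = -0.5000

v = -0.5000, ω = -1.2500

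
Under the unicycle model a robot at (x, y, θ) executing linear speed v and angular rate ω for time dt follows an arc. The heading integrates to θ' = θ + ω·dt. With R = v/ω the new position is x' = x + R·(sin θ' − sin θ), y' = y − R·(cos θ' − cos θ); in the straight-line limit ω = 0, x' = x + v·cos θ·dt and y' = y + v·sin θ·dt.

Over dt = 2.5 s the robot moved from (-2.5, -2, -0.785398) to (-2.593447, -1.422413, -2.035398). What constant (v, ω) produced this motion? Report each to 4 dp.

v = -0.2500, ω = -0.5000

Δθ = -2.035398 − -0.785398 = -1.250000
ω = Δθ/dt = -1.250000/2.5 = -0.5000
R = −Δy/(cos θ' − cos θ) = 0.5000
v = R·ω = 0.5000·-0.5000 = -0.2500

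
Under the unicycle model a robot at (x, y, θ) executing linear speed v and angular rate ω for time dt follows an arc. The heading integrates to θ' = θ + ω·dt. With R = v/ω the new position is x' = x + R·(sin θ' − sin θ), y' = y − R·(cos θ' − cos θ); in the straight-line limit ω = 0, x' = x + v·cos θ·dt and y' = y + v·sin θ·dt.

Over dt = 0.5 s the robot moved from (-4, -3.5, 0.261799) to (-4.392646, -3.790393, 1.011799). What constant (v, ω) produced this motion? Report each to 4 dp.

Δθ = 1.011799 − 0.261799 = 0.750000
ω = Δθ/dt = 0.750000/0.5 = 1.5000
R = Δx/(sin θ' − sin θ) = -0.6667
v = R·ω = -0.6667·1.5000 = -1.0000

v = -1.0000, ω = 1.5000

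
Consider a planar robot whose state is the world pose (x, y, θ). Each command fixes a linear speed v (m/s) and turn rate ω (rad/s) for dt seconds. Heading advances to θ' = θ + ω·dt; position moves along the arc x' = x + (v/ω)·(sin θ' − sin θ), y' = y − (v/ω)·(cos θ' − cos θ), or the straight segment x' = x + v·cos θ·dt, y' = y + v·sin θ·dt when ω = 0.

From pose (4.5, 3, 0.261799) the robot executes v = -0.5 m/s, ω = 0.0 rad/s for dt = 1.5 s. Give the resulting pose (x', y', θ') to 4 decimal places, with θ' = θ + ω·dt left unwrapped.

θ' = 0.2618 + 0.0·1.5 = 0.2618
ω = 0 → straight: x' = 4.5 + -0.5·cos(0.2618)·1.5 = 3.7756
y' = 3 + -0.5·sin(0.2618)·1.5 = 2.8059

(3.7756, 2.8059, 0.2618)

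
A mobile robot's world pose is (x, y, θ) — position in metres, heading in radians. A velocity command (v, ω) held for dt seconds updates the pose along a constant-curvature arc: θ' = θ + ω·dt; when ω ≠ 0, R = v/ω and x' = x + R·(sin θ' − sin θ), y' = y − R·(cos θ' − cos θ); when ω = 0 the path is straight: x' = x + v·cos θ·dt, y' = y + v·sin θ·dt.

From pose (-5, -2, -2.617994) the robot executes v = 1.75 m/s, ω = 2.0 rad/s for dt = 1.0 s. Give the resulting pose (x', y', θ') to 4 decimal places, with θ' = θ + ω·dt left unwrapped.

θ' = -2.6180 + 2.0·1.0 = -0.6180
R = v/ω = 1.75/2.0 = 0.8750
x' = -5 + 0.8750·(sin -0.6180 − sin -2.6180) = -5.0695
y' = -2 − 0.8750·(cos -0.6180 − cos -2.6180) = -3.4709

(-5.0695, -3.4709, -0.6180)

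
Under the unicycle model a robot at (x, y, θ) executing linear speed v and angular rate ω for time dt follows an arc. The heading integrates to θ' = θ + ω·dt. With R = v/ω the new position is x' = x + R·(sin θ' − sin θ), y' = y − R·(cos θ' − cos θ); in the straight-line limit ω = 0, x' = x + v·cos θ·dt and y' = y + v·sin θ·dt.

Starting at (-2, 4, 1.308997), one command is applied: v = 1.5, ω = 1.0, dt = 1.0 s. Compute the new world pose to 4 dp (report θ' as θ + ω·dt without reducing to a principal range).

(-2.3394, 5.3977, 2.3090)

θ' = 1.3090 + 1.0·1.0 = 2.3090
R = v/ω = 1.5/1.0 = 1.5000
x' = -2 + 1.5000·(sin 2.3090 − sin 1.3090) = -2.3394
y' = 4 − 1.5000·(cos 2.3090 − cos 1.3090) = 5.3977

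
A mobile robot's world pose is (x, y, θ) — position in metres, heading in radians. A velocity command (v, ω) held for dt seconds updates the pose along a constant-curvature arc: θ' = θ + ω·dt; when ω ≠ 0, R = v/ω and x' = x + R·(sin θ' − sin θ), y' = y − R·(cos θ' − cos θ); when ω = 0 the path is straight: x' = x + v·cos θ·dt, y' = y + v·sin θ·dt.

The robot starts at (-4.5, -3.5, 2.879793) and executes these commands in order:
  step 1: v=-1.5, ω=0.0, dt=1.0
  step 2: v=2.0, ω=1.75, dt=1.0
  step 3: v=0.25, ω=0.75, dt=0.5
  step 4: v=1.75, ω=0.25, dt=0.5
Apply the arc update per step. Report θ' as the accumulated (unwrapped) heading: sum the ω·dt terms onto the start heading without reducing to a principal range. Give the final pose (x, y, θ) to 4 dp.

(-4.1690, -5.8414, 5.1298)

step 1: θ'=2.8798 (straight) → pose (-3.0511, -3.8882, 2.8798)
step 2: θ'=4.6298 (R=1.1429) → pose (-4.4859, -4.8979, 4.6298)
step 3: θ'=5.0048 (R=0.3333) → pose (-4.4729, -5.0214, 5.0048)
step 4: θ'=5.1298 (R=7.0000) → pose (-4.1690, -5.8414, 5.1298)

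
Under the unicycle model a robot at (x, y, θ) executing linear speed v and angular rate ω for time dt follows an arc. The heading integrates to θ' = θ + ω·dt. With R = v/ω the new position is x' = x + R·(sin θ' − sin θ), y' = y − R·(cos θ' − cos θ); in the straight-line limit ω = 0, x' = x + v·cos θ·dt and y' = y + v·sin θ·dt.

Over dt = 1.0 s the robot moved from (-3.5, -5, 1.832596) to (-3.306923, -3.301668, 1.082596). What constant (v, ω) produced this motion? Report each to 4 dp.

v = 1.7500, ω = -0.7500

Δθ = 1.082596 − 1.832596 = -0.750000
ω = Δθ/dt = -0.750000/1.0 = -0.7500
R = −Δy/(cos θ' − cos θ) = -2.3333
v = R·ω = -2.3333·-0.7500 = 1.7500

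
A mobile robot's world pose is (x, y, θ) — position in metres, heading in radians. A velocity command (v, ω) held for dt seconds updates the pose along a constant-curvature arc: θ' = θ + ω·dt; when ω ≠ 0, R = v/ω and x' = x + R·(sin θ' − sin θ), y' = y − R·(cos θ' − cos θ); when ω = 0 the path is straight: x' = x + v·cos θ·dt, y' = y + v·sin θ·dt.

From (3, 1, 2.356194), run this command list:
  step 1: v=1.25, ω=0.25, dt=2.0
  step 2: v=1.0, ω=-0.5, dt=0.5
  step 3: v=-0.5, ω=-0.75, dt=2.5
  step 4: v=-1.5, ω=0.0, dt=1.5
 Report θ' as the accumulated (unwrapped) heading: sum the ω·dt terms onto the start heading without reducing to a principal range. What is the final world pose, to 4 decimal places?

step 1: θ'=2.8562 (R=5.0000) → pose (0.8722, 2.2622, 2.8562)
step 2: θ'=2.6062 (R=-2.0000) → pose (0.4149, 2.4612, 2.6062)
step 3: θ'=0.7312 (R=0.6667) → pose (0.5199, 1.3916, 0.7312)
step 4: θ'=0.7312 (straight) → pose (-1.1549, -0.1109, 0.7312)

(-1.1549, -0.1109, 0.7312)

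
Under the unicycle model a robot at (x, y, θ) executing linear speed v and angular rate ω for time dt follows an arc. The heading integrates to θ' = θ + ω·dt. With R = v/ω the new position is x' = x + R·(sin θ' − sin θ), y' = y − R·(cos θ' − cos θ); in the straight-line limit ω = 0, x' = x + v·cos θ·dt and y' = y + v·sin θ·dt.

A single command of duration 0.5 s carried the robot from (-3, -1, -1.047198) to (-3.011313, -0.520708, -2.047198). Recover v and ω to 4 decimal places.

v = -1.0000, ω = -2.0000

Δθ = -2.047198 − -1.047198 = -1.000000
ω = Δθ/dt = -1.000000/0.5 = -2.0000
R = −Δy/(cos θ' − cos θ) = 0.5000
v = R·ω = 0.5000·-2.0000 = -1.0000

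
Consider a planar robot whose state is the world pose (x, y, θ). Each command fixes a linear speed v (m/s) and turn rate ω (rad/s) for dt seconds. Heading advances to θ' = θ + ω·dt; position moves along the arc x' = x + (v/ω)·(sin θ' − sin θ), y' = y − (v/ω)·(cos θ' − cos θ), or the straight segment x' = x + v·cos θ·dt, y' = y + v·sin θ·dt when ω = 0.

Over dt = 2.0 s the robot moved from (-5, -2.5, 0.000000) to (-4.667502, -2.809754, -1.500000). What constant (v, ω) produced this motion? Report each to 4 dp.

Δθ = -1.500000 − 0.000000 = -1.500000
ω = Δθ/dt = -1.500000/2.0 = -0.7500
R = Δx/(sin θ' − sin θ) = -0.3333
v = R·ω = -0.3333·-0.7500 = 0.2500

v = 0.2500, ω = -0.7500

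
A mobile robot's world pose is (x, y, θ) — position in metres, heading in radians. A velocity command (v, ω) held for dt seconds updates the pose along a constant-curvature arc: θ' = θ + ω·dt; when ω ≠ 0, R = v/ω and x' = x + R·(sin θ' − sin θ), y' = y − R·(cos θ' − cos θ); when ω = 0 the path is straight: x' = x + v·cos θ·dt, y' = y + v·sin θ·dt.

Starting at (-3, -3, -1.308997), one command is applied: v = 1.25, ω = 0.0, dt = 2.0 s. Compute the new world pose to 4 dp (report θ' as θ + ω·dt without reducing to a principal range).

(-2.3530, -5.4148, -1.3090)

θ' = -1.3090 + 0.0·2.0 = -1.3090
ω = 0 → straight: x' = -3 + 1.25·cos(-1.3090)·2.0 = -2.3530
y' = -3 + 1.25·sin(-1.3090)·2.0 = -5.4148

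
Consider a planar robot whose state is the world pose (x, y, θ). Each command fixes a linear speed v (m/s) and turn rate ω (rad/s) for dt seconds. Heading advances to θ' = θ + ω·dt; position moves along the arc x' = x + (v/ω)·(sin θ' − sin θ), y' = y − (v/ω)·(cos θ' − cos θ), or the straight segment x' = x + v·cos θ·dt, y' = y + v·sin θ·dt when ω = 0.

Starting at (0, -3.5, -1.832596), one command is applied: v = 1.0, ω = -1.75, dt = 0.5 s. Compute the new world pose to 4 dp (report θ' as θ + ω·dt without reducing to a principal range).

(-0.3117, -3.8706, -2.7076)

θ' = -1.8326 + -1.75·0.5 = -2.7076
R = v/ω = 1.0/-1.75 = -0.5714
x' = 0 + -0.5714·(sin -2.7076 − sin -1.8326) = -0.3117
y' = -3.5 − -0.5714·(cos -2.7076 − cos -1.8326) = -3.8706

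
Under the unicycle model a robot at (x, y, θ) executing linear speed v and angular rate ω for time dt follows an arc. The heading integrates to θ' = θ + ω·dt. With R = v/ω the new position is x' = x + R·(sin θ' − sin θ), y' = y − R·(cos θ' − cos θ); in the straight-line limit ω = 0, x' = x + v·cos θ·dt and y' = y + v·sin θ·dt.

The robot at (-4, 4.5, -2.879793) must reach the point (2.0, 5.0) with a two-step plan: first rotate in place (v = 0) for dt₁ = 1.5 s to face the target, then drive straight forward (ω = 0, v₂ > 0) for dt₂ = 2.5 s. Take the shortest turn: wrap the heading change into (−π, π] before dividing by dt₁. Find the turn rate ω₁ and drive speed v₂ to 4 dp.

heading to target = atan2(5−4.5, 2−-4) = 0.0831
Δθ = wrap(0.0831 − -2.8798) = 2.9629; ω₁ = Δθ/dt₁ = 1.9753
distance = √((2−-4)² + (5−4.5)²) = 6.0208; v₂ = distance/dt₂ = 2.4083

ω₁ = 1.9753, v₂ = 2.4083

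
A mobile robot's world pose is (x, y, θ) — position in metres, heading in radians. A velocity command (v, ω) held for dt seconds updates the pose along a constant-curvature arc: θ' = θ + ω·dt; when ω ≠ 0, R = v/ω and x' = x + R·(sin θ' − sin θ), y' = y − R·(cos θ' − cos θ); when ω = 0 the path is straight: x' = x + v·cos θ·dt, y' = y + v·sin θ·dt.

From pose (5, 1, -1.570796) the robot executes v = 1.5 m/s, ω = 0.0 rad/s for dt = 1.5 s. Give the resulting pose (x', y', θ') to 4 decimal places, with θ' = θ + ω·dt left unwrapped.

(5.0000, -1.2500, -1.5708)

θ' = -1.5708 + 0.0·1.5 = -1.5708
ω = 0 → straight: x' = 5 + 1.5·cos(-1.5708)·1.5 = 5.0000
y' = 1 + 1.5·sin(-1.5708)·1.5 = -1.2500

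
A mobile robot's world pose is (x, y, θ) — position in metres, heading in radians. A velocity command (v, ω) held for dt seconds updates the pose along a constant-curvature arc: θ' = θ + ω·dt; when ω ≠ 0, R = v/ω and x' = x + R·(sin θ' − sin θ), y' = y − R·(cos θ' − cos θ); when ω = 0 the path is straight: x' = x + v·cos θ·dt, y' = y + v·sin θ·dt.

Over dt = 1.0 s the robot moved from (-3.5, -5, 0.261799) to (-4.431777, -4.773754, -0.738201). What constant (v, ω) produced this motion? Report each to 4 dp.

Δθ = -0.738201 − 0.261799 = -1.000000
ω = Δθ/dt = -1.000000/1.0 = -1.0000
R = Δx/(sin θ' − sin θ) = 1.0000
v = R·ω = 1.0000·-1.0000 = -1.0000

v = -1.0000, ω = -1.0000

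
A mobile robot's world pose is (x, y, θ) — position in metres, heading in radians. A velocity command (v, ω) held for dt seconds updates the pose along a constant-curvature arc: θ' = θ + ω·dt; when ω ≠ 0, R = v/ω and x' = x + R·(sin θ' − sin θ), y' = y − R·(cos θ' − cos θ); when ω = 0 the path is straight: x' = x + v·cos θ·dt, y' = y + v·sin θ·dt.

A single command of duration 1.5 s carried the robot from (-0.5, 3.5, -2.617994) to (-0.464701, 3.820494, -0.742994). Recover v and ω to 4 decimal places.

Δθ = -0.742994 − -2.617994 = 1.875000
ω = Δθ/dt = 1.875000/1.5 = 1.2500
R = −Δy/(cos θ' − cos θ) = -0.2000
v = R·ω = -0.2000·1.2500 = -0.2500

v = -0.2500, ω = 1.2500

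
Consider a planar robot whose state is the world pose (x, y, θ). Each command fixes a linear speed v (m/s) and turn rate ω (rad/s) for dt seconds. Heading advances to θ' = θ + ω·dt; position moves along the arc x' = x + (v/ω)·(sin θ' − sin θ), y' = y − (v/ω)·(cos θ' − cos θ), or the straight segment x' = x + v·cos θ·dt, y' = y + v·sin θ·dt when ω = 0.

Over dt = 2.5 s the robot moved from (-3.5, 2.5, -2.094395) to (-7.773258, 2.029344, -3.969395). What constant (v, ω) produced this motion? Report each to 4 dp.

v = 2.0000, ω = -0.7500

Δθ = -3.969395 − -2.094395 = -1.875000
ω = Δθ/dt = -1.875000/2.5 = -0.7500
R = Δx/(sin θ' − sin θ) = -2.6667
v = R·ω = -2.6667·-0.7500 = 2.0000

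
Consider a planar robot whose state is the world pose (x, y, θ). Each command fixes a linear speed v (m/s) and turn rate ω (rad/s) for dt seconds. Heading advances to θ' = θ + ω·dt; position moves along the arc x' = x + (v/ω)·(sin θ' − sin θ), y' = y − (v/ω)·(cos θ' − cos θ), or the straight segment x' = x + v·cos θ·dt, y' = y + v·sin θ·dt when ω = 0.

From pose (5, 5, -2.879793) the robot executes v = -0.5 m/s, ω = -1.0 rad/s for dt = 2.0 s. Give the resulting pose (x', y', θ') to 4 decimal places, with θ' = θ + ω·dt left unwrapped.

θ' = -2.8798 + -1.0·2.0 = -4.8798
R = v/ω = -0.5/-1.0 = 0.5000
x' = 5 + 0.5000·(sin -4.8798 − sin -2.8798) = 5.6224
y' = 5 − 0.5000·(cos -4.8798 − cos -2.8798) = 4.4337

(5.6224, 4.4337, -4.8798)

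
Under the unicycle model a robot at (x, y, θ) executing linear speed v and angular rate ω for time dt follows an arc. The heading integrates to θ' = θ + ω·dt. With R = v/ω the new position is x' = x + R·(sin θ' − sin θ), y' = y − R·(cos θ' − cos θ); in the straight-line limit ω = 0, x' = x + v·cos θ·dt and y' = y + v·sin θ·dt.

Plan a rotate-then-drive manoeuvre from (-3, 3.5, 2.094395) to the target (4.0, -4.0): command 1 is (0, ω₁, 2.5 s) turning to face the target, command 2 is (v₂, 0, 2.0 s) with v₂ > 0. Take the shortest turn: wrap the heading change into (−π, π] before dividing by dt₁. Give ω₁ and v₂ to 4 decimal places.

ω₁ = -1.1657, v₂ = 5.1296

heading to target = atan2(-4−3.5, 4−-3) = -0.8199
Δθ = wrap(-0.8199 − 2.0944) = -2.9143; ω₁ = Δθ/dt₁ = -1.1657
distance = √((4−-3)² + (-4−3.5)²) = 10.2591; v₂ = distance/dt₂ = 5.1296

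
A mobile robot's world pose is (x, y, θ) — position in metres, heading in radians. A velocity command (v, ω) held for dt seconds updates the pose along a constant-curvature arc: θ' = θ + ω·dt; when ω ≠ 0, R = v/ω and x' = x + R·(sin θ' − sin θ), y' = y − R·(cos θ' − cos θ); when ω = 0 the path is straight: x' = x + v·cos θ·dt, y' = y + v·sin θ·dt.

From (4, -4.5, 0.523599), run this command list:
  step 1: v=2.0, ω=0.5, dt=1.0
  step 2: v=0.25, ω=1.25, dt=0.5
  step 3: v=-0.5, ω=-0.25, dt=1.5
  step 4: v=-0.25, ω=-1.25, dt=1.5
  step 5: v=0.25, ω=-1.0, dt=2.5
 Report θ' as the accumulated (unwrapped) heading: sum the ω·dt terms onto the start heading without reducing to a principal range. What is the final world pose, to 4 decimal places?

(4.9271, -4.3009, -3.1014)

step 1: θ'=1.0236 (R=4.0000) → pose (5.4159, -3.1171, 1.0236)
step 2: θ'=1.6486 (R=0.2000) → pose (5.4445, -2.9975, 1.6486)
step 3: θ'=1.2736 (R=2.0000) → pose (5.3629, -3.7386, 1.2736)
step 4: θ'=-0.6014 (R=0.2000) → pose (5.0585, -3.8450, -0.6014)
step 5: θ'=-3.1014 (R=-0.2500) → pose (4.9271, -4.3009, -3.1014)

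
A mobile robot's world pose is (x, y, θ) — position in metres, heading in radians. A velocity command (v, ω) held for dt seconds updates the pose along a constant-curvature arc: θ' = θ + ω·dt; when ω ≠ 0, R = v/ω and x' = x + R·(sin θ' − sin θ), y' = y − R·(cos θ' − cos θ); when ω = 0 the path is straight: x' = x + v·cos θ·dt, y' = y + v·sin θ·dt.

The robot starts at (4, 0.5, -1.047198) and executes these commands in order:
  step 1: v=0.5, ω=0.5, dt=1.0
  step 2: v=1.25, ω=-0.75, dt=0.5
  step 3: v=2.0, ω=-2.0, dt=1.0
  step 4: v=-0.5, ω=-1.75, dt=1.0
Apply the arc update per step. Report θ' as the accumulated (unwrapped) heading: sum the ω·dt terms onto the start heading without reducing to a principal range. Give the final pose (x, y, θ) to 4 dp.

step 1: θ'=-0.5472 (R=1.0000) → pose (4.3457, 0.1460, -0.5472)
step 2: θ'=-0.9222 (R=-1.6667) → pose (4.8068, -0.2705, -0.9222)
step 3: θ'=-2.9222 (R=-1.0000) → pose (4.2275, -1.8506, -2.9222)
step 4: θ'=-4.6722 (R=0.2857) → pose (4.5752, -2.1180, -4.6722)

(4.5752, -2.1180, -4.6722)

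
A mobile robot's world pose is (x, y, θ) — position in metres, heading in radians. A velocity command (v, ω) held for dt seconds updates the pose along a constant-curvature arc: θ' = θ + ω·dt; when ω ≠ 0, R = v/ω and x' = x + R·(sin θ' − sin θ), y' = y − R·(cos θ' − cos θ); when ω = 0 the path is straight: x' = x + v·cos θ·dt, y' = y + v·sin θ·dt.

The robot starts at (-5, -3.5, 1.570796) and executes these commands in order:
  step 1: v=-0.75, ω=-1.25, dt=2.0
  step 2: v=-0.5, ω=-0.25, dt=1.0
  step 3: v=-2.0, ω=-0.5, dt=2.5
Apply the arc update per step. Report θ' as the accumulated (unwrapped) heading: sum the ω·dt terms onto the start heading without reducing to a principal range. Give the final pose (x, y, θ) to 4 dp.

(-5.2444, 1.1284, -2.4292)

step 1: θ'=-0.9292 (R=0.6000) → pose (-6.0807, -3.8591, -0.9292)
step 2: θ'=-1.1792 (R=2.0000) → pose (-6.3270, -3.4255, -1.1792)
step 3: θ'=-2.4292 (R=4.0000) → pose (-5.2444, 1.1284, -2.4292)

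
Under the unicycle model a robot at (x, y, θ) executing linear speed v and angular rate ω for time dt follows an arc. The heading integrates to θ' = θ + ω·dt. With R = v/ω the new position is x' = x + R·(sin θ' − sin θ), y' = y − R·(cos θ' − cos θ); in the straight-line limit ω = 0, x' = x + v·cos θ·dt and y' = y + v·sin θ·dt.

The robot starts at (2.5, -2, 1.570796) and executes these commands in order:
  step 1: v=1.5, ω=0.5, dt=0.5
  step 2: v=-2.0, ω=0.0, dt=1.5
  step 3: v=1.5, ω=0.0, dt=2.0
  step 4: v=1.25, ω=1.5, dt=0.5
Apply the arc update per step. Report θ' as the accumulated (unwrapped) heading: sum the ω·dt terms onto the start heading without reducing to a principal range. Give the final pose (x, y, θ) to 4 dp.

step 1: θ'=1.8208 (R=3.0000) → pose (2.4067, -1.2578, 1.8208)
step 2: θ'=1.8208 (straight) → pose (3.1489, -4.1645, 1.8208)
step 3: θ'=1.8208 (straight) → pose (2.4067, -1.2578, 1.8208)
step 4: θ'=2.5708 (R=0.8333) → pose (2.0496, -0.7627, 2.5708)

(2.0496, -0.7627, 2.5708)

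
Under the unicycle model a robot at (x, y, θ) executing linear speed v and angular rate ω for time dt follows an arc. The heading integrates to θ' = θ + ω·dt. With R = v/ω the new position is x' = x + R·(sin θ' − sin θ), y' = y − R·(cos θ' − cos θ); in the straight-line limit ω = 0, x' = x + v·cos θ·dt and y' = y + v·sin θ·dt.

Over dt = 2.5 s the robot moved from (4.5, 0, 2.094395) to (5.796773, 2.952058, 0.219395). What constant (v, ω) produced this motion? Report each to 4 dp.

Δθ = 0.219395 − 2.094395 = -1.875000
ω = Δθ/dt = -1.875000/2.5 = -0.7500
R = −Δy/(cos θ' − cos θ) = -2.0000
v = R·ω = -2.0000·-0.7500 = 1.5000

v = 1.5000, ω = -0.7500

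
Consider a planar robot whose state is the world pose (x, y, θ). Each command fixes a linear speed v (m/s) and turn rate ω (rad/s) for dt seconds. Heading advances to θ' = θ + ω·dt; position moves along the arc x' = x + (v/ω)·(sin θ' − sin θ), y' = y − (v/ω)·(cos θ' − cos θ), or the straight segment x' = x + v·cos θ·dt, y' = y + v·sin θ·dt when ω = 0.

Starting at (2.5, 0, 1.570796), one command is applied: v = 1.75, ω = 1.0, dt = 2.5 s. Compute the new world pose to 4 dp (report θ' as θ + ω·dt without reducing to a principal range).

(-0.6520, 1.0473, 4.0708)

θ' = 1.5708 + 1.0·2.5 = 4.0708
R = v/ω = 1.75/1.0 = 1.7500
x' = 2.5 + 1.7500·(sin 4.0708 − sin 1.5708) = -0.6520
y' = 0 − 1.7500·(cos 4.0708 − cos 1.5708) = 1.0473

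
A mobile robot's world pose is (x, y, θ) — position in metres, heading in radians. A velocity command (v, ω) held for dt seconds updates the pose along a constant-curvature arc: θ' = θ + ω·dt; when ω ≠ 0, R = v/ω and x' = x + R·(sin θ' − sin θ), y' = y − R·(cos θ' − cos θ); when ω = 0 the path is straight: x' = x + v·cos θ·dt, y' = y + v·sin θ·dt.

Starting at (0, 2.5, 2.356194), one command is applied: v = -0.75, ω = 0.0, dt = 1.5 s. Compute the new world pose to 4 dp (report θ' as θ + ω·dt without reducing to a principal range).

(0.7955, 1.7045, 2.3562)

θ' = 2.3562 + 0.0·1.5 = 2.3562
ω = 0 → straight: x' = 0 + -0.75·cos(2.3562)·1.5 = 0.7955
y' = 2.5 + -0.75·sin(2.3562)·1.5 = 1.7045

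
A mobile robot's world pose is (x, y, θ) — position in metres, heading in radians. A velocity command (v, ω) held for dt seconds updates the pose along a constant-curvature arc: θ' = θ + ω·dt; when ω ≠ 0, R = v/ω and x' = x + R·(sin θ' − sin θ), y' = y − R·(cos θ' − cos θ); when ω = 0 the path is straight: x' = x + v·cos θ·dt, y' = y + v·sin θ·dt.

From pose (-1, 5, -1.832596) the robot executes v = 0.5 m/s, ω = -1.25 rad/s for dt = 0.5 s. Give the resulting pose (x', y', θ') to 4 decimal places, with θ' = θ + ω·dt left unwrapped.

(-1.1336, 4.7935, -2.4576)

θ' = -1.8326 + -1.25·0.5 = -2.4576
R = v/ω = 0.5/-1.25 = -0.4000
x' = -1 + -0.4000·(sin -2.4576 − sin -1.8326) = -1.1336
y' = 5 − -0.4000·(cos -2.4576 − cos -1.8326) = 4.7935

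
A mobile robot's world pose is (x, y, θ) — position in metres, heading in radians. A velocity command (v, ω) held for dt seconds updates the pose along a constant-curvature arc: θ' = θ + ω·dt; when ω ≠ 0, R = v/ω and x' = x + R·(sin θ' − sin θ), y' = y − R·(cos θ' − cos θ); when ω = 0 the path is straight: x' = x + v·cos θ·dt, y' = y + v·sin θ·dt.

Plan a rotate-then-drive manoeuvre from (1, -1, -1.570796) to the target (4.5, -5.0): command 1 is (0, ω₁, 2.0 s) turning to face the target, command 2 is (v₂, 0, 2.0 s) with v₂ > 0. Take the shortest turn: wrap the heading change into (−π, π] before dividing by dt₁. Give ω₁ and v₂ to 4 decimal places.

heading to target = atan2(-5−-1, 4.5−1) = -0.8520
Δθ = wrap(-0.8520 − -1.5708) = 0.7188; ω₁ = Δθ/dt₁ = 0.3594
distance = √((4.5−1)² + (-5−-1)²) = 5.3151; v₂ = distance/dt₂ = 2.6575

ω₁ = 0.3594, v₂ = 2.6575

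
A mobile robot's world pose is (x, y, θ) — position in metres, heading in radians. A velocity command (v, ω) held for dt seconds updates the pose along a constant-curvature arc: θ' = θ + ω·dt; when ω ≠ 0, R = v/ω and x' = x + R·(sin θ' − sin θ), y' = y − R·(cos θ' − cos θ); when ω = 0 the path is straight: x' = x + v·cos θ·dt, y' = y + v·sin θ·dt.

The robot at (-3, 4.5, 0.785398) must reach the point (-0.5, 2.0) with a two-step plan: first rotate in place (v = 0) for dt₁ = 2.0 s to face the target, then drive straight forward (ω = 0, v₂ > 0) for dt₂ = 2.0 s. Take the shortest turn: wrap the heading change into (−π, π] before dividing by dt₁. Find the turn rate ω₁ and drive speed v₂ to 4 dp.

heading to target = atan2(2−4.5, -0.5−-3) = -0.7854
Δθ = wrap(-0.7854 − 0.7854) = -1.5708; ω₁ = Δθ/dt₁ = -0.7854
distance = √((-0.5−-3)² + (2−4.5)²) = 3.5355; v₂ = distance/dt₂ = 1.7678

ω₁ = -0.7854, v₂ = 1.7678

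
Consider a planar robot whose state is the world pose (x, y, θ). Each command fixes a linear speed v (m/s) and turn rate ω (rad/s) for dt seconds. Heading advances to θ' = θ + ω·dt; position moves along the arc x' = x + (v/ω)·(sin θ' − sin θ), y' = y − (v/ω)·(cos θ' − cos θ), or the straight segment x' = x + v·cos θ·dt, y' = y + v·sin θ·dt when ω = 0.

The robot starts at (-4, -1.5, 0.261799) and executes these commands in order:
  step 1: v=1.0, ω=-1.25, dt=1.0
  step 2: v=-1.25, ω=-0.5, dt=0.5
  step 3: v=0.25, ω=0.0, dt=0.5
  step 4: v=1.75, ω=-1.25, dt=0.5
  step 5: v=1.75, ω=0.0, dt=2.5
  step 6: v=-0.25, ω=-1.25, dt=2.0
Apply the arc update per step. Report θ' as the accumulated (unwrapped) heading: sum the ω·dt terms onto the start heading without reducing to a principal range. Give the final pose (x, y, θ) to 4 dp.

(-4.2239, -6.4307, -4.3632)

step 1: θ'=-0.9882 (R=-0.8000) → pose (-3.1249, -1.8326, -0.9882)
step 2: θ'=-1.2382 (R=2.5000) → pose (-3.4003, -1.2733, -1.2382)
step 3: θ'=-1.2382 (straight) → pose (-3.3595, -1.3915, -1.2382)
step 4: θ'=-1.8632 (R=-1.4000) → pose (-3.3422, -2.2522, -1.8632)
step 5: θ'=-1.8632 (straight) → pose (-4.6033, -6.4414, -1.8632)
step 6: θ'=-4.3632 (R=0.2000) → pose (-4.2239, -6.4307, -4.3632)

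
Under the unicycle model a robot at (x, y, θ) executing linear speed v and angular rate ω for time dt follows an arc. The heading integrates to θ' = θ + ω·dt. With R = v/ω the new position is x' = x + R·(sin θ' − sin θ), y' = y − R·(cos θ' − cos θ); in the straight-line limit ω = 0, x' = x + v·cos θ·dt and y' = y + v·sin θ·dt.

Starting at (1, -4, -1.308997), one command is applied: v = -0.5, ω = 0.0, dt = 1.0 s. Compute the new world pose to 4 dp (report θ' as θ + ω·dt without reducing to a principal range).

θ' = -1.3090 + 0.0·1.0 = -1.3090
ω = 0 → straight: x' = 1 + -0.5·cos(-1.3090)·1.0 = 0.8706
y' = -4 + -0.5·sin(-1.3090)·1.0 = -3.5170

(0.8706, -3.5170, -1.3090)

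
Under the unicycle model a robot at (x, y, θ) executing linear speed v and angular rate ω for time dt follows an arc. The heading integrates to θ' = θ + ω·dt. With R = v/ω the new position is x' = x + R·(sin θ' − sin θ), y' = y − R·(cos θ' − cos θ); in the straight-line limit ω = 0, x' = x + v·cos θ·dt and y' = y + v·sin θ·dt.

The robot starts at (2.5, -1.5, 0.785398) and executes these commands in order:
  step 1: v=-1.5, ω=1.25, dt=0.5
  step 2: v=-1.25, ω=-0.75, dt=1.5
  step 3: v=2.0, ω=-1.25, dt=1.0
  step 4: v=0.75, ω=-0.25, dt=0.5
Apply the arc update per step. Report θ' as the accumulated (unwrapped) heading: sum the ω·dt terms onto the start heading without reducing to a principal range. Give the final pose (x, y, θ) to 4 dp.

(2.9471, -4.4343, -1.0896)

step 1: θ'=1.4104 (R=-1.2000) → pose (2.1639, -2.1569, 1.4104)
step 2: θ'=0.2854 (R=1.6667) → pose (0.9879, -3.4899, 0.2854)
step 3: θ'=-0.9646 (R=-1.6000) → pose (2.7533, -4.1136, -0.9646)
step 4: θ'=-1.0896 (R=-3.0000) → pose (2.9471, -4.4343, -1.0896)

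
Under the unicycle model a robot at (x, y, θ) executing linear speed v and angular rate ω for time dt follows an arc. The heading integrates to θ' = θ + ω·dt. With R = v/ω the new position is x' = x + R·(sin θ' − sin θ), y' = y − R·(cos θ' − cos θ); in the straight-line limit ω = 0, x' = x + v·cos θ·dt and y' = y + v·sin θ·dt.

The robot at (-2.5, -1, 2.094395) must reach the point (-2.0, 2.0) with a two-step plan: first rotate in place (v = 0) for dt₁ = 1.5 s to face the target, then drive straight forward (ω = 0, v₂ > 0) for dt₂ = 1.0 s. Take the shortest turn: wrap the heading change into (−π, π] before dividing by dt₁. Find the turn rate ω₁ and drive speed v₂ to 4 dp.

ω₁ = -0.4592, v₂ = 3.0414

heading to target = atan2(2−-1, -2−-2.5) = 1.4056
Δθ = wrap(1.4056 − 2.0944) = -0.6887; ω₁ = Δθ/dt₁ = -0.4592
distance = √((-2−-2.5)² + (2−-1)²) = 3.0414; v₂ = distance/dt₂ = 3.0414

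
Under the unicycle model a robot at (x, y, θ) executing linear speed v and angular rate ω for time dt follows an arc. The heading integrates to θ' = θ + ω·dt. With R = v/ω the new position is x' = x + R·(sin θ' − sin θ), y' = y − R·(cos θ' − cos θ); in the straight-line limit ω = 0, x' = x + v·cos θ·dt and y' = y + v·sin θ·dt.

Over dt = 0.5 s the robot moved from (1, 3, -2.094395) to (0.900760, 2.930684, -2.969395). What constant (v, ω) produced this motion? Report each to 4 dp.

Δθ = -2.969395 − -2.094395 = -0.875000
ω = Δθ/dt = -0.875000/0.5 = -1.7500
R = Δx/(sin θ' − sin θ) = -0.1429
v = R·ω = -0.1429·-1.7500 = 0.2500

v = 0.2500, ω = -1.7500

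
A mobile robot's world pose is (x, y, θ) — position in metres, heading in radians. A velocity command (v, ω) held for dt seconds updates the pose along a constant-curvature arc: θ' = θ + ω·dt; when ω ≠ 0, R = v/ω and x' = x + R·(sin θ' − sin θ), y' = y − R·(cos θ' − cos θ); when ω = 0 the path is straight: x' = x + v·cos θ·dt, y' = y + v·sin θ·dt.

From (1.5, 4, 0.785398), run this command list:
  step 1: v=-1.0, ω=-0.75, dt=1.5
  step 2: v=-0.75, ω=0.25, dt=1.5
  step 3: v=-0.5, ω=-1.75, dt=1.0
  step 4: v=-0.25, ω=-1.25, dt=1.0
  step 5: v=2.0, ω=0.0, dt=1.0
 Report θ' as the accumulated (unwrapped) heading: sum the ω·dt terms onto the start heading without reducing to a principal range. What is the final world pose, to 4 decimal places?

(-3.0914, 3.9976, -2.9646)

step 1: θ'=-0.3396 (R=1.3333) → pose (0.1130, 3.6856, -0.3396)
step 2: θ'=0.0354 (R=-3.0000) → pose (-0.9925, 3.8551, 0.0354)
step 3: θ'=-1.7146 (R=0.2857) → pose (-1.2853, 4.1816, -1.7146)
step 4: θ'=-2.9646 (R=0.2000) → pose (-1.1226, 4.3498, -2.9646)
step 5: θ'=-2.9646 (straight) → pose (-3.0914, 3.9976, -2.9646)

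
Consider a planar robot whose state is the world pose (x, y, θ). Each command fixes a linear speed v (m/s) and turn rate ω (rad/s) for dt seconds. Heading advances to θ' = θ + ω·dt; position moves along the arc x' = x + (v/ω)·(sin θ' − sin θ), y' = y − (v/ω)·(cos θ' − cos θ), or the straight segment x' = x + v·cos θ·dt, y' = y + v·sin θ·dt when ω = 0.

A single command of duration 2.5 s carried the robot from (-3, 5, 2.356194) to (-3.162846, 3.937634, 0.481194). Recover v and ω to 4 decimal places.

Δθ = 0.481194 − 2.356194 = -1.875000
ω = Δθ/dt = -1.875000/2.5 = -0.7500
R = −Δy/(cos θ' − cos θ) = 0.6667
v = R·ω = 0.6667·-0.7500 = -0.5000

v = -0.5000, ω = -0.7500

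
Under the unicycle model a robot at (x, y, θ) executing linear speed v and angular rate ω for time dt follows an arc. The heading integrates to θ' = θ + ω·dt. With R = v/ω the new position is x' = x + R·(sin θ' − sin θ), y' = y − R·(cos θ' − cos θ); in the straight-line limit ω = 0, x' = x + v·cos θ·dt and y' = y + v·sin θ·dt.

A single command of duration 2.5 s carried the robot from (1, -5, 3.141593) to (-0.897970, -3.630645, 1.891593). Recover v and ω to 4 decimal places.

v = 1.0000, ω = -0.5000

Δθ = 1.891593 − 3.141593 = -1.250000
ω = Δθ/dt = -1.250000/2.5 = -0.5000
R = Δx/(sin θ' − sin θ) = -2.0000
v = R·ω = -2.0000·-0.5000 = 1.0000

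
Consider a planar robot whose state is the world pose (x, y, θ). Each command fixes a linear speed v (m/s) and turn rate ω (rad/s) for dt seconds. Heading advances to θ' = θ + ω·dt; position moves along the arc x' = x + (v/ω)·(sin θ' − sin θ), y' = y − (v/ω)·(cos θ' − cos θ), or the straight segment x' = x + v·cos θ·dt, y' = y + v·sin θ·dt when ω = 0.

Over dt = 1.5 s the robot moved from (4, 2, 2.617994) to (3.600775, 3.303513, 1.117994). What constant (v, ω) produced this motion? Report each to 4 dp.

Δθ = 1.117994 − 2.617994 = -1.500000
ω = Δθ/dt = -1.500000/1.5 = -1.0000
R = −Δy/(cos θ' − cos θ) = -1.0000
v = R·ω = -1.0000·-1.0000 = 1.0000

v = 1.0000, ω = -1.0000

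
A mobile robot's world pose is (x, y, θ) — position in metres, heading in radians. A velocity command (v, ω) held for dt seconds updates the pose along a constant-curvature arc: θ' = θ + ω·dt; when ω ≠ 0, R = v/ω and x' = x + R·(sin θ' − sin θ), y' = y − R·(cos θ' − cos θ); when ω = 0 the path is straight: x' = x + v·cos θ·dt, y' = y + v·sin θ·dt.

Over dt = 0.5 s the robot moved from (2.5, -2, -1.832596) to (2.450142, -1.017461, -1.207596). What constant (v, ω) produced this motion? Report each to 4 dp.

v = -2.0000, ω = 1.2500

Δθ = -1.207596 − -1.832596 = 0.625000
ω = Δθ/dt = 0.625000/0.5 = 1.2500
R = −Δy/(cos θ' − cos θ) = -1.6000
v = R·ω = -1.6000·1.2500 = -2.0000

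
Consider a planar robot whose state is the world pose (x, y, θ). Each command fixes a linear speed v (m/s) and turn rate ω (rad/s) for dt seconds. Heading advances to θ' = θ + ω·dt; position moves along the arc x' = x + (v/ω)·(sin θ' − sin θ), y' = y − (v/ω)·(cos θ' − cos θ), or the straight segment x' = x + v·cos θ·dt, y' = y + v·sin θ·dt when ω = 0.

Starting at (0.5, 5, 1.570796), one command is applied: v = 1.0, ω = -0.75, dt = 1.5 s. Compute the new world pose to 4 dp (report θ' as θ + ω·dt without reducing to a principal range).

(1.2584, 6.2030, 0.4458)

θ' = 1.5708 + -0.75·1.5 = 0.4458
R = v/ω = 1.0/-0.75 = -1.3333
x' = 0.5 + -1.3333·(sin 0.4458 − sin 1.5708) = 1.2584
y' = 5 − -1.3333·(cos 0.4458 − cos 1.5708) = 6.2030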